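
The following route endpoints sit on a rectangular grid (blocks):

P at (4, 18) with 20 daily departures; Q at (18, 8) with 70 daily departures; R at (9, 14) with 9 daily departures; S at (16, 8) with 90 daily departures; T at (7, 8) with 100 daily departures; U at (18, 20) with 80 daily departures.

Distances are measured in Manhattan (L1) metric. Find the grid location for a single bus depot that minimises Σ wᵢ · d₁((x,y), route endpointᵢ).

(16, 8)

Manhattan distance separates: Σwᵢ(|x−xᵢ|+|y−yᵢ|) = Σwᵢ|x−xᵢ| + Σwᵢ|y−yᵢ|, so x and y are optimised independently as 1-D weighted medians.
Total weight W = 369; half = 184.5.
x-coordinate, sorted with cumulative weight:
  x=4 (P, w=20) cum 20
  x=7 (T, w=100) cum 120
  x=9 (R, w=9) cum 129
  x=16 (S, w=90) cum 219  ← median
  x=18 (Q, w=70) cum 289
  x=18 (U, w=80) cum 369
⇒ x* = 16
y-coordinate, sorted with cumulative weight:
  y=8 (Q, w=70) cum 70
  y=8 (S, w=90) cum 160
  y=8 (T, w=100) cum 260  ← median
  y=14 (R, w=9) cum 269
  y=18 (P, w=20) cum 289
  y=20 (U, w=80) cum 369
⇒ y* = 8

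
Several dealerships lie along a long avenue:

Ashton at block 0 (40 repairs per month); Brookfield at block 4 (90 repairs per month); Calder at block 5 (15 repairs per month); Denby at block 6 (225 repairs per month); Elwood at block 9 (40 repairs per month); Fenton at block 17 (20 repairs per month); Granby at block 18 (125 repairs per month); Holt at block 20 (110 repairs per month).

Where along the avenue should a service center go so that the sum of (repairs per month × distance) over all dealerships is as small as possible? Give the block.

x = 6

For a sum of weighted absolute distances on a line, the optimum is the weighted median (not the mean). Total weight W = 665; half-weight = 332.5.
Sort by position and accumulate weight:
  block 0 (Ashton, w=40) → cum 40
  block 4 (Brookfield, w=90) → cum 130
  block 5 (Calder, w=15) → cum 145
  block 6 (Denby, w=225) → cum 370  ≥ 332.5 → median here
  block 9 (Elwood, w=40) → cum 410
  block 17 (Fenton, w=20) → cum 430
  block 18 (Granby, w=125) → cum 555
  block 20 (Holt, w=110) → cum 665
Optimal location: block 6.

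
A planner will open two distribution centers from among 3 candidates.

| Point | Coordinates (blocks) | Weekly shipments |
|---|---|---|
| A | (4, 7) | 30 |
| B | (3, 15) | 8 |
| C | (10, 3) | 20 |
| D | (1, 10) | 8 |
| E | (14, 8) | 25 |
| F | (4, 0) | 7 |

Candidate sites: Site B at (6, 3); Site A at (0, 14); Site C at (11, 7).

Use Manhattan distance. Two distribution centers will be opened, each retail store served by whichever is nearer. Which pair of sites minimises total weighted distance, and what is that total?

Evaluate every pair (each demand assigned to the nearer of the two):
  {Site A, Site C}: total = 580
  {Site B, Site C}: total = 611
  {Site B, Site A}: total = 692
Best pair: {Site A, Site C} with total 580.

{Site A, Site C}, total 580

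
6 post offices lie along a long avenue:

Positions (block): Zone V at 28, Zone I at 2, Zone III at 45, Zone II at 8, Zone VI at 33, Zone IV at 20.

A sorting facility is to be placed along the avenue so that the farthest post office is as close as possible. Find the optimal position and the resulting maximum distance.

location 23.5, max distance 21.5

The 1-center on a line is the midpoint of the two extreme points: leftmost at 2, rightmost at 45.
Optimal location = (2 + 45)/2 = 23.5; maximum distance = (45 − 2)/2 = 21.5.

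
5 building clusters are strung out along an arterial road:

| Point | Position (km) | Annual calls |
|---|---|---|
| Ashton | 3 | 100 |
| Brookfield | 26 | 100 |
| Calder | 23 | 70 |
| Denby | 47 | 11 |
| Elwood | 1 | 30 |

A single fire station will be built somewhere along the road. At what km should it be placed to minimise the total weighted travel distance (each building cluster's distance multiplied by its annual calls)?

For a sum of weighted absolute distances on a line, the optimum is the weighted median (not the mean). Total weight W = 311; half-weight = 155.5.
Sort by position and accumulate weight:
  km 1 (Elwood, w=30) → cum 30
  km 3 (Ashton, w=100) → cum 130
  km 23 (Calder, w=70) → cum 200  ≥ 155.5 → median here
  km 26 (Brookfield, w=100) → cum 300
  km 47 (Denby, w=11) → cum 311
Optimal location: km 23.

x = 23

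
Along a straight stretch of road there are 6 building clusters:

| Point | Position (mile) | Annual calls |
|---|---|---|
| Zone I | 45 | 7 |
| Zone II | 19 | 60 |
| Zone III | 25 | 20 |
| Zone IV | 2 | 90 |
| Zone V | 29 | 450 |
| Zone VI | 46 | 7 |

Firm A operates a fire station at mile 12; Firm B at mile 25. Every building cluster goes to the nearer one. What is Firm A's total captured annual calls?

90

The indifferent point is the midpoint (12+25)/2 = 18.5; building clusters left of it (closer to Firm A at 12) go to Firm A, those right go to Firm B.
  Zone IV at 2 (w=90) → Firm A
  Zone II at 19 (w=60) → Firm B
  Zone III at 25 (w=20) → Firm B
  Zone V at 29 (w=450) → Firm B
  Zone I at 45 (w=7) → Firm B
  Zone VI at 46 (w=7) → Firm B
Firm A captures 90; Firm B captures 544.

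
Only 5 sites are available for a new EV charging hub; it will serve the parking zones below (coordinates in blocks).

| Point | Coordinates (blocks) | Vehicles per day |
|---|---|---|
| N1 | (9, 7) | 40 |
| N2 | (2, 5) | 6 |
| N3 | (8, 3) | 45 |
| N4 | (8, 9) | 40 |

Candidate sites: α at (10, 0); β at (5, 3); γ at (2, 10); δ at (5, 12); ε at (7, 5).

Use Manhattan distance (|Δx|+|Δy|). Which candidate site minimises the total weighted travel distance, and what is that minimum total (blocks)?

ε, total 525 blocks

Total weighted distance at each candidate:
  α (10, 0): total = 1063
  β (5, 3): total = 845
  γ (2, 10): total = 1295
  δ (5, 12): total = 1200
  ε (7, 5): total = 525
Minimum is at ε with total 525 blocks.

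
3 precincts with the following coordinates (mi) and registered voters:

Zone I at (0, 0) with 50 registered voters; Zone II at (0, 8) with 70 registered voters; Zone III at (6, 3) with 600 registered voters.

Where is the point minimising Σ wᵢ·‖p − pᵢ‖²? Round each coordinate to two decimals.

The minimiser of Σwᵢ‖p−pᵢ‖² is the weighted centroid p* = (Σwᵢpᵢ)/(Σwᵢ).
Σwᵢ = 720.
Σwᵢxᵢ = 50·0 + 70·0 + 600·6 = 3600.
Σwᵢyᵢ = 50·0 + 70·8 + 600·3 = 2360.
x* = 3600/720 = 5.00, y* = 2360/720 = 3.28.

(5.00, 3.28)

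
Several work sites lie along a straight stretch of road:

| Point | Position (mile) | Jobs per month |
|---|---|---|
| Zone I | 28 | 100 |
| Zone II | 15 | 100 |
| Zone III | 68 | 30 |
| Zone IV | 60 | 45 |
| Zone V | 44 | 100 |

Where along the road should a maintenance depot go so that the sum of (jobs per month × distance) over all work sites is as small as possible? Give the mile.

For a sum of weighted absolute distances on a line, the optimum is the weighted median (not the mean). Total weight W = 375; half-weight = 187.5.
Sort by position and accumulate weight:
  mile 15 (Zone II, w=100) → cum 100
  mile 28 (Zone I, w=100) → cum 200  ≥ 187.5 → median here
  mile 44 (Zone V, w=100) → cum 300
  mile 60 (Zone IV, w=45) → cum 345
  mile 68 (Zone III, w=30) → cum 375
Optimal location: mile 28.

x = 28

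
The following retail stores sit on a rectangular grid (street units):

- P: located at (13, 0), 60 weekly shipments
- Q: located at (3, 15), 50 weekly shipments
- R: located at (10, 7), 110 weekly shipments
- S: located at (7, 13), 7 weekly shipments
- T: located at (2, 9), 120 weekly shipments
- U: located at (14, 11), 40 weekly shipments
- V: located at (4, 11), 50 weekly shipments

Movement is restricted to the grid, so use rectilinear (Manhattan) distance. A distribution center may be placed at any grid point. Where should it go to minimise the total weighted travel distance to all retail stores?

(4, 9)

Manhattan distance separates: Σwᵢ(|x−xᵢ|+|y−yᵢ|) = Σwᵢ|x−xᵢ| + Σwᵢ|y−yᵢ|, so x and y are optimised independently as 1-D weighted medians.
Total weight W = 437; half = 218.5.
x-coordinate, sorted with cumulative weight:
  x=2 (T, w=120) cum 120
  x=3 (Q, w=50) cum 170
  x=4 (V, w=50) cum 220  ← median
  x=7 (S, w=7) cum 227
  x=10 (R, w=110) cum 337
  x=13 (P, w=60) cum 397
  x=14 (U, w=40) cum 437
⇒ x* = 4
y-coordinate, sorted with cumulative weight:
  y=0 (P, w=60) cum 60
  y=7 (R, w=110) cum 170
  y=9 (T, w=120) cum 290  ← median
  y=11 (U, w=40) cum 330
  y=11 (V, w=50) cum 380
  y=13 (S, w=7) cum 387
  y=15 (Q, w=50) cum 437
⇒ y* = 9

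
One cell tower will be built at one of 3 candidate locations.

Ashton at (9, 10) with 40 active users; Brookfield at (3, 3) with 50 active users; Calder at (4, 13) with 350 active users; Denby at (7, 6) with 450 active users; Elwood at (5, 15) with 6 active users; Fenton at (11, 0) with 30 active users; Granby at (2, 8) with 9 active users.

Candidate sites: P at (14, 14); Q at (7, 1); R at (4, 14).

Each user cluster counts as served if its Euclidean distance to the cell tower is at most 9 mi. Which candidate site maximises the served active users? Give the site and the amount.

R, covering 855

Coverage radius r = 9 mi; a point is covered iff (Δx)²+(Δy)² ≤ 9² = 81.
  P (14, 14): covers {Ashton} → 40
  Q (7, 1): covers {Brookfield, Denby, Fenton, Granby} → 539
  R (4, 14): covers {Ashton, Calder, Denby, Elwood, Granby} → 855
Maximum coverage at R: 855 active users.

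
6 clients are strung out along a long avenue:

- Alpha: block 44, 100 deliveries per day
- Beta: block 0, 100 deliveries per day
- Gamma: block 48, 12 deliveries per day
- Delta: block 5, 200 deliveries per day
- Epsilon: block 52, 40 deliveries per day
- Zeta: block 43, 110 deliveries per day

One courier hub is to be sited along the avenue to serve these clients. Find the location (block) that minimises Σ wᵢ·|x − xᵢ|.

x = 5

For a sum of weighted absolute distances on a line, the optimum is the weighted median (not the mean). Total weight W = 562; half-weight = 281.
Sort by position and accumulate weight:
  block 0 (Beta, w=100) → cum 100
  block 5 (Delta, w=200) → cum 300  ≥ 281 → median here
  block 43 (Zeta, w=110) → cum 410
  block 44 (Alpha, w=100) → cum 510
  block 48 (Gamma, w=12) → cum 522
  block 52 (Epsilon, w=40) → cum 562
Optimal location: block 5.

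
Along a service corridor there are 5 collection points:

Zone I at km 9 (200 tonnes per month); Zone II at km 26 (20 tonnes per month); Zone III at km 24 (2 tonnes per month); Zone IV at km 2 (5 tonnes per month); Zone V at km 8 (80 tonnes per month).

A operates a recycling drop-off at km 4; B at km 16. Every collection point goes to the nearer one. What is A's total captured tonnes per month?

285

The indifferent point is the midpoint (4+16)/2 = 10; collection points left of it (closer to A at 4) go to A, those right go to B.
  Zone IV at 2 (w=5) → A
  Zone V at 8 (w=80) → A
  Zone I at 9 (w=200) → A
  Zone III at 24 (w=2) → B
  Zone II at 26 (w=20) → B
A captures 285; B captures 22.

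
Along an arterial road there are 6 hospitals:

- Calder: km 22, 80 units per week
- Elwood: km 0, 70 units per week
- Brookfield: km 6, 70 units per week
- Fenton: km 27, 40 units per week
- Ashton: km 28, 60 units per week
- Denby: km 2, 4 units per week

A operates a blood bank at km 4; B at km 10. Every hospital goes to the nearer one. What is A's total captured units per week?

The indifferent point is the midpoint (4+10)/2 = 7; hospitals left of it (closer to A at 4) go to A, those right go to B.
  Elwood at 0 (w=70) → A
  Denby at 2 (w=4) → A
  Brookfield at 6 (w=70) → A
  Calder at 22 (w=80) → B
  Fenton at 27 (w=40) → B
  Ashton at 28 (w=60) → B
A captures 144; B captures 180.

144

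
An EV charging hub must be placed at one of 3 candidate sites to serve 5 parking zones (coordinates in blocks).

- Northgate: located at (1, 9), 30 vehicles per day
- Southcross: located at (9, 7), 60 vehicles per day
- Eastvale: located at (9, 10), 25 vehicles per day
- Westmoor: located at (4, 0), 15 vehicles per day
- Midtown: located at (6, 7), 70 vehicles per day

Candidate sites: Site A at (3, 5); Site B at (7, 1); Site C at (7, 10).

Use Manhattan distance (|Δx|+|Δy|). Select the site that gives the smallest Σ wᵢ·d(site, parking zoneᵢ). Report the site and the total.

Total weighted distance at each candidate:
  Site A (3, 5): total = 1375
  Site B (7, 1): total = 1725
  Site C (7, 10): total = 1035
Minimum is at Site C with total 1035 blocks.

Site C, total 1035 blocks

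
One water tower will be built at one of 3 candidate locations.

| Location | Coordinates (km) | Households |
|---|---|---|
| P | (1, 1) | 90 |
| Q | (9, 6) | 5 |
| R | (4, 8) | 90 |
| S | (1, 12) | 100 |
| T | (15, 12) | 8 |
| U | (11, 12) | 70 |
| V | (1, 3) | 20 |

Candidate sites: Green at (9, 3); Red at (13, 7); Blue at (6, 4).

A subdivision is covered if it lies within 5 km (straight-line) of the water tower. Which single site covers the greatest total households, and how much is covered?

Coverage radius r = 5 km; a point is covered iff (Δx)²+(Δy)² ≤ 5² = 25.
  Green (9, 3): covers {Q} → 5
  Red (13, 7): covers {Q} → 5
  Blue (6, 4): covers {Q, R} → 95
Maximum coverage at Blue: 95 households.

Blue, covering 95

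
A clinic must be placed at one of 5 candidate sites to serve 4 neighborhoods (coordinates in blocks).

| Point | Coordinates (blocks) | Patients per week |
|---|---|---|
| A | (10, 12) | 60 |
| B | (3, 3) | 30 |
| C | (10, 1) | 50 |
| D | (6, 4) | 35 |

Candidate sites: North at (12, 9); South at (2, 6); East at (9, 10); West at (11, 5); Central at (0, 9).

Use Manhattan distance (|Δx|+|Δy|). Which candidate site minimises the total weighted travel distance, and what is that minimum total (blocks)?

Total weighted distance at each candidate:
  North (12, 9): total = 1635
  South (2, 6): total = 1820
  East (9, 10): total = 1385
  West (11, 5): total = 1240
  Central (0, 9): total = 2335
Minimum is at West with total 1240 blocks.

West, total 1240 blocks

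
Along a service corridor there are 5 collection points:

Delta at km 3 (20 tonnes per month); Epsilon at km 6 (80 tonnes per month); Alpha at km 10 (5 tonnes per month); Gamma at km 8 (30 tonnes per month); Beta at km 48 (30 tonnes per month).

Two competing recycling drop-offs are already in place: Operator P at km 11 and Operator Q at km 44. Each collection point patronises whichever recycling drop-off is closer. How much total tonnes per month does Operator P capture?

135

The indifferent point is the midpoint (11+44)/2 = 27.5; collection points left of it (closer to Operator P at 11) go to Operator P, those right go to Operator Q.
  Delta at 3 (w=20) → Operator P
  Epsilon at 6 (w=80) → Operator P
  Gamma at 8 (w=30) → Operator P
  Alpha at 10 (w=5) → Operator P
  Beta at 48 (w=30) → Operator Q
Operator P captures 135; Operator Q captures 30.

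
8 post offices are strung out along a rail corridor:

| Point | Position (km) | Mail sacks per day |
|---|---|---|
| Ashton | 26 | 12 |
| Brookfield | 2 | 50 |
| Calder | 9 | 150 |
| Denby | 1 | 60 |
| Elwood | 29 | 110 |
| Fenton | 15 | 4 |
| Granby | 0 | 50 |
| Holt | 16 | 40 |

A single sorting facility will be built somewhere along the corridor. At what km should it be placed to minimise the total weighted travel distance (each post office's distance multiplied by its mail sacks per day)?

For a sum of weighted absolute distances on a line, the optimum is the weighted median (not the mean). Total weight W = 476; half-weight = 238.
Sort by position and accumulate weight:
  km 0 (Granby, w=50) → cum 50
  km 1 (Denby, w=60) → cum 110
  km 2 (Brookfield, w=50) → cum 160
  km 9 (Calder, w=150) → cum 310  ≥ 238 → median here
  km 15 (Fenton, w=4) → cum 314
  km 16 (Holt, w=40) → cum 354
  km 26 (Ashton, w=12) → cum 366
  km 29 (Elwood, w=110) → cum 476
Optimal location: km 9.

x = 9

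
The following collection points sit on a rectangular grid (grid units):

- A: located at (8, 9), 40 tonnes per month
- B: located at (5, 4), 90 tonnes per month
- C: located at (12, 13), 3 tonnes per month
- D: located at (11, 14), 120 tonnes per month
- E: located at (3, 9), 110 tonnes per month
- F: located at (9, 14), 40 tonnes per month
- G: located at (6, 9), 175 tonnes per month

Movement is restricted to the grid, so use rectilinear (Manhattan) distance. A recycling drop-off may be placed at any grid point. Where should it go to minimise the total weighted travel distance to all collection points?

(6, 9)

Manhattan distance separates: Σwᵢ(|x−xᵢ|+|y−yᵢ|) = Σwᵢ|x−xᵢ| + Σwᵢ|y−yᵢ|, so x and y are optimised independently as 1-D weighted medians.
Total weight W = 578; half = 289.
x-coordinate, sorted with cumulative weight:
  x=3 (E, w=110) cum 110
  x=5 (B, w=90) cum 200
  x=6 (G, w=175) cum 375  ← median
  x=8 (A, w=40) cum 415
  x=9 (F, w=40) cum 455
  x=11 (D, w=120) cum 575
  x=12 (C, w=3) cum 578
⇒ x* = 6
y-coordinate, sorted with cumulative weight:
  y=4 (B, w=90) cum 90
  y=9 (A, w=40) cum 130
  y=9 (E, w=110) cum 240
  y=9 (G, w=175) cum 415  ← median
  y=13 (C, w=3) cum 418
  y=14 (D, w=120) cum 538
  y=14 (F, w=40) cum 578
⇒ y* = 9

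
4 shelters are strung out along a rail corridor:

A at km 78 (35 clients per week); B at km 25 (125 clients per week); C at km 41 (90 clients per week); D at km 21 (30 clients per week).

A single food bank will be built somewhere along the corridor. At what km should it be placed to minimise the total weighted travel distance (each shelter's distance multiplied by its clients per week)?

For a sum of weighted absolute distances on a line, the optimum is the weighted median (not the mean). Total weight W = 280; half-weight = 140.
Sort by position and accumulate weight:
  km 21 (D, w=30) → cum 30
  km 25 (B, w=125) → cum 155  ≥ 140 → median here
  km 41 (C, w=90) → cum 245
  km 78 (A, w=35) → cum 280
Optimal location: km 25.

x = 25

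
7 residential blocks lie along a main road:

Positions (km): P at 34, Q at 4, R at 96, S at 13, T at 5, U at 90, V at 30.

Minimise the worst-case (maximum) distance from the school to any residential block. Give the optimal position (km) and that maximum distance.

location 50, max distance 46

The 1-center on a line is the midpoint of the two extreme points: leftmost at 4, rightmost at 96.
Optimal location = (4 + 96)/2 = 50; maximum distance = (96 − 4)/2 = 46.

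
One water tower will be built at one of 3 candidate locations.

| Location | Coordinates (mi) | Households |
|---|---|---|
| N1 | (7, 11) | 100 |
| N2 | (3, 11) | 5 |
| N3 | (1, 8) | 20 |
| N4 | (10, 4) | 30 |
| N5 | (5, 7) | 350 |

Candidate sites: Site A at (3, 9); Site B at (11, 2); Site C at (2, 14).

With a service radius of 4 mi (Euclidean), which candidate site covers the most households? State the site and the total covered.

Site A, covering 375

Coverage radius r = 4 mi; a point is covered iff (Δx)²+(Δy)² ≤ 4² = 16.
  Site A (3, 9): covers {N2, N3, N5} → 375
  Site B (11, 2): covers {N4} → 30
  Site C (2, 14): covers {N2} → 5
Maximum coverage at Site A: 375 households.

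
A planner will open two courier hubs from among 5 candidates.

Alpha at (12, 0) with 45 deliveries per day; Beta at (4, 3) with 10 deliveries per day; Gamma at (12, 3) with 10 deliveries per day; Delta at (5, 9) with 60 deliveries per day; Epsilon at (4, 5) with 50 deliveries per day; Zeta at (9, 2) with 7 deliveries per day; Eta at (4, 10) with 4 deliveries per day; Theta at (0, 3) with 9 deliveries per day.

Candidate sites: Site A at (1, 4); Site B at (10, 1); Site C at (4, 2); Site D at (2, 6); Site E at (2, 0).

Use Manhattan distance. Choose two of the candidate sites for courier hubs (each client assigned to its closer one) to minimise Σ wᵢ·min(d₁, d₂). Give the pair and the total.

{Site B, Site D}, total 818

Evaluate every pair (each demand assigned to the nearer of the two):
  {Site B, Site D}: total = 818
  {Site B, Site C}: total = 906
  {Site A, Site B}: total = 1023
  {Site C, Site D}: total = 1164
  {Site A, Site C}: total = 1265
  {Site D, Site E}: total = 1272
  {Site C, Site E}: total = 1292
  {Site B, Site E}: total = 1402
  {Site A, Site D}: total = 1457
  {Site A, Site E}: total = 1467
Best pair: {Site B, Site D} with total 818.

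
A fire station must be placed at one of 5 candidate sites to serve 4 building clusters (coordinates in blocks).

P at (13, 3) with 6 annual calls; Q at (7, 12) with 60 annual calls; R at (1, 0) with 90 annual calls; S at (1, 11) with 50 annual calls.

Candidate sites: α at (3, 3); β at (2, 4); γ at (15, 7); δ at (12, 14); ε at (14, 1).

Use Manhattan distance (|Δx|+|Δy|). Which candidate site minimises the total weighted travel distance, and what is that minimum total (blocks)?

Total weighted distance at each candidate:
  α (3, 3): total = 1790
  β (2, 4): total = 1702
  γ (15, 7): total = 3606
  δ (12, 14): total = 3442
  ε (14, 1): total = 3508
Minimum is at β with total 1702 blocks.

β, total 1702 blocks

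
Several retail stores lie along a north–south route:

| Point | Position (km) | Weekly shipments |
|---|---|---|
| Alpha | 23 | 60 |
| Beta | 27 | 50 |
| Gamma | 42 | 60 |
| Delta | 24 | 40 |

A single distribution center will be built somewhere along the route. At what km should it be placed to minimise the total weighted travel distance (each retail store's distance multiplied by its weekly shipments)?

x = 27

For a sum of weighted absolute distances on a line, the optimum is the weighted median (not the mean). Total weight W = 210; half-weight = 105.
Sort by position and accumulate weight:
  km 23 (Alpha, w=60) → cum 60
  km 24 (Delta, w=40) → cum 100
  km 27 (Beta, w=50) → cum 150  ≥ 105 → median here
  km 42 (Gamma, w=60) → cum 210
Optimal location: km 27.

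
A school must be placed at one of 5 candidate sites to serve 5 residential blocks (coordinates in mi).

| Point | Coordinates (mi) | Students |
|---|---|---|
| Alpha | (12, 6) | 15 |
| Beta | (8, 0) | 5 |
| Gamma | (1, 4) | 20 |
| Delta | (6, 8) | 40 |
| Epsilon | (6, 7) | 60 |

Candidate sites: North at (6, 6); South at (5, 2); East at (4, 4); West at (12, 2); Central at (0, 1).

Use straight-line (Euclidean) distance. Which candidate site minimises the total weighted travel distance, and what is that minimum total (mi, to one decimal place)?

Total weighted distance at each candidate:
  North (6, 6): total = 369.3
  South (5, 2): total = 777.7
  East (4, 4): total = 607.2
  West (12, 2): total = 1114.0
  Central (0, 1): total = 1176.5
Minimum is at North with total 369.3 mi.

North, total 369.3 mi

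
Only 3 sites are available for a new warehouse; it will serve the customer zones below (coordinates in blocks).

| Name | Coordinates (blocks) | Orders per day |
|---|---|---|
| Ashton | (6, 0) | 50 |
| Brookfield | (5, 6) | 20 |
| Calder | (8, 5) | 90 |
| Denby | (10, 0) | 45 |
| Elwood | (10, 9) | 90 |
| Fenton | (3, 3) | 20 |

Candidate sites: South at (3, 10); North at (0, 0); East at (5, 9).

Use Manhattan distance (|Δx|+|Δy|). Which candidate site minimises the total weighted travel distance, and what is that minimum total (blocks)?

East, total 2430 blocks

Total weighted distance at each candidate:
  South (3, 10): total = 3295
  North (0, 0): total = 3970
  East (5, 9): total = 2430
Minimum is at East with total 2430 blocks.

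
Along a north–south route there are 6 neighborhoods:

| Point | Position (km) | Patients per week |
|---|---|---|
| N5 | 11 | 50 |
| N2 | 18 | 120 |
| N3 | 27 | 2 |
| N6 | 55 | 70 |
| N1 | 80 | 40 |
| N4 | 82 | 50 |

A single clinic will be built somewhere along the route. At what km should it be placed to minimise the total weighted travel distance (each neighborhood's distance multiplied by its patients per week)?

x = 18

For a sum of weighted absolute distances on a line, the optimum is the weighted median (not the mean). Total weight W = 332; half-weight = 166.
Sort by position and accumulate weight:
  km 11 (N5, w=50) → cum 50
  km 18 (N2, w=120) → cum 170  ≥ 166 → median here
  km 27 (N3, w=2) → cum 172
  km 55 (N6, w=70) → cum 242
  km 80 (N1, w=40) → cum 282
  km 82 (N4, w=50) → cum 332
Optimal location: km 18.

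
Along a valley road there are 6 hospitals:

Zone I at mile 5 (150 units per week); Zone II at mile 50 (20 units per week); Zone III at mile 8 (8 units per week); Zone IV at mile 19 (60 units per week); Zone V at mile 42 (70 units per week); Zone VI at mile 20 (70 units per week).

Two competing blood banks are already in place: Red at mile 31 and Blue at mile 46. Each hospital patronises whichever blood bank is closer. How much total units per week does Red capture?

The indifferent point is the midpoint (31+46)/2 = 38.5; hospitals left of it (closer to Red at 31) go to Red, those right go to Blue.
  Zone I at 5 (w=150) → Red
  Zone III at 8 (w=8) → Red
  Zone IV at 19 (w=60) → Red
  Zone VI at 20 (w=70) → Red
  Zone V at 42 (w=70) → Blue
  Zone II at 50 (w=20) → Blue
Red captures 288; Blue captures 90.

288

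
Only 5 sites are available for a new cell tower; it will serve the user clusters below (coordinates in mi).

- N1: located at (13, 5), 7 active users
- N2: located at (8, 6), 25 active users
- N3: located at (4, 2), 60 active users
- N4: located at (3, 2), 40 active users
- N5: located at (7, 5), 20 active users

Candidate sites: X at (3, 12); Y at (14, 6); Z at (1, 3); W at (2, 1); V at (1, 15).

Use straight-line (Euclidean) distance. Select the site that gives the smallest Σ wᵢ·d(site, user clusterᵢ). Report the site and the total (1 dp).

W, total 596.0 mi

Total weighted distance at each candidate:
  X (3, 12): total = 1444.9
  Y (14, 6): total = 1415.7
  Z (1, 3): total = 681.2
  W (2, 1): total = 596.0
  V (1, 15): total = 1954.2
Minimum is at W with total 596.0 mi.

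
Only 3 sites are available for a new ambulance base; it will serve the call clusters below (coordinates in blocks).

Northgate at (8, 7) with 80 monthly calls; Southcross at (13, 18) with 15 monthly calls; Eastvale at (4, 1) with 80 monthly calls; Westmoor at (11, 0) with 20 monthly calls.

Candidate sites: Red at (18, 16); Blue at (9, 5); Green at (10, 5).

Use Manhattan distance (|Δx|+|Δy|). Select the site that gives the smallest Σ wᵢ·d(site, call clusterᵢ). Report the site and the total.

Total weighted distance at each candidate:
  Red (18, 16): total = 4405
  Blue (9, 5): total = 1355
  Green (10, 5): total = 1480
Minimum is at Blue with total 1355 blocks.

Blue, total 1355 blocks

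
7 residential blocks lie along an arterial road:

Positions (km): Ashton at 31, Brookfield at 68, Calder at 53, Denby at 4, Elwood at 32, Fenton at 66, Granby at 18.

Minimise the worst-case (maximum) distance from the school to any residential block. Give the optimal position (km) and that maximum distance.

location 36, max distance 32

The 1-center on a line is the midpoint of the two extreme points: leftmost at 4, rightmost at 68.
Optimal location = (4 + 68)/2 = 36; maximum distance = (68 − 4)/2 = 32.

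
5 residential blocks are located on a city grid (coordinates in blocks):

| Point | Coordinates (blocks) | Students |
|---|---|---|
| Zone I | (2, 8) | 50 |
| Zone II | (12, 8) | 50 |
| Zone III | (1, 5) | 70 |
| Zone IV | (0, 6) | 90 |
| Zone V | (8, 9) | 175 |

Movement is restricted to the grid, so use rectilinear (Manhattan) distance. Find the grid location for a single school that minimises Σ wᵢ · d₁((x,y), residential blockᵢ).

Manhattan distance separates: Σwᵢ(|x−xᵢ|+|y−yᵢ|) = Σwᵢ|x−xᵢ| + Σwᵢ|y−yᵢ|, so x and y are optimised independently as 1-D weighted medians.
Total weight W = 435; half = 217.5.
x-coordinate, sorted with cumulative weight:
  x=0 (Zone IV, w=90) cum 90
  x=1 (Zone III, w=70) cum 160
  x=2 (Zone I, w=50) cum 210
  x=8 (Zone V, w=175) cum 385  ← median
  x=12 (Zone II, w=50) cum 435
⇒ x* = 8
y-coordinate, sorted with cumulative weight:
  y=5 (Zone III, w=70) cum 70
  y=6 (Zone IV, w=90) cum 160
  y=8 (Zone I, w=50) cum 210
  y=8 (Zone II, w=50) cum 260  ← median
  y=9 (Zone V, w=175) cum 435
⇒ y* = 8

(8, 8)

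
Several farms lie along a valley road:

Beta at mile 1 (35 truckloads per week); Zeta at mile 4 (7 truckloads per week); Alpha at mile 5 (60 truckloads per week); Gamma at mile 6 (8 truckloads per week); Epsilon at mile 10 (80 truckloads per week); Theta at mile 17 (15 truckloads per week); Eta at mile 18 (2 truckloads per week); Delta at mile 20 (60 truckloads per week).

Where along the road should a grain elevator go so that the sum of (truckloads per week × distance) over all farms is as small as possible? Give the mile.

x = 10

For a sum of weighted absolute distances on a line, the optimum is the weighted median (not the mean). Total weight W = 267; half-weight = 133.5.
Sort by position and accumulate weight:
  mile 1 (Beta, w=35) → cum 35
  mile 4 (Zeta, w=7) → cum 42
  mile 5 (Alpha, w=60) → cum 102
  mile 6 (Gamma, w=8) → cum 110
  mile 10 (Epsilon, w=80) → cum 190  ≥ 133.5 → median here
  mile 17 (Theta, w=15) → cum 205
  mile 18 (Eta, w=2) → cum 207
  mile 20 (Delta, w=60) → cum 267
Optimal location: mile 10.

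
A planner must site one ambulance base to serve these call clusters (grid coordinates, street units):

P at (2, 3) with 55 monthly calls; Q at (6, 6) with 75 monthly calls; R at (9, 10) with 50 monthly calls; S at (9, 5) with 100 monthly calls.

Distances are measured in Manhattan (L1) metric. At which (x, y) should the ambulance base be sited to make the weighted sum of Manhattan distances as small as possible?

(9, 5)

Manhattan distance separates: Σwᵢ(|x−xᵢ|+|y−yᵢ|) = Σwᵢ|x−xᵢ| + Σwᵢ|y−yᵢ|, so x and y are optimised independently as 1-D weighted medians.
Total weight W = 280; half = 140.
x-coordinate, sorted with cumulative weight:
  x=2 (P, w=55) cum 55
  x=6 (Q, w=75) cum 130
  x=9 (R, w=50) cum 180  ← median
  x=9 (S, w=100) cum 280
⇒ x* = 9
y-coordinate, sorted with cumulative weight:
  y=3 (P, w=55) cum 55
  y=5 (S, w=100) cum 155  ← median
  y=6 (Q, w=75) cum 230
  y=10 (R, w=50) cum 280
⇒ y* = 5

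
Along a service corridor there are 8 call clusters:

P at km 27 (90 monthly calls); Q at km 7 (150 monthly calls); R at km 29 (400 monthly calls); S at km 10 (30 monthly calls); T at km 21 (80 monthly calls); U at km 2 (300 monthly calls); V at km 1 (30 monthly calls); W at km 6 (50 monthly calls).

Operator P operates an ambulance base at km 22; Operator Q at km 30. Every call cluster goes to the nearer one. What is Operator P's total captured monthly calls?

640

The indifferent point is the midpoint (22+30)/2 = 26; call clusters left of it (closer to Operator P at 22) go to Operator P, those right go to Operator Q.
  V at 1 (w=30) → Operator P
  U at 2 (w=300) → Operator P
  W at 6 (w=50) → Operator P
  Q at 7 (w=150) → Operator P
  S at 10 (w=30) → Operator P
  T at 21 (w=80) → Operator P
  P at 27 (w=90) → Operator Q
  R at 29 (w=400) → Operator Q
Operator P captures 640; Operator Q captures 490.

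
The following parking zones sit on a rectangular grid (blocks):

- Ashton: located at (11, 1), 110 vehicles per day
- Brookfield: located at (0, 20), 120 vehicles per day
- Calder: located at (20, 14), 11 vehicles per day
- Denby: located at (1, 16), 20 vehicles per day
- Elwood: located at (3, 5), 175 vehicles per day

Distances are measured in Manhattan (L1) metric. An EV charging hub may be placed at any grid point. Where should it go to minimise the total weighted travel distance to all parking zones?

Manhattan distance separates: Σwᵢ(|x−xᵢ|+|y−yᵢ|) = Σwᵢ|x−xᵢ| + Σwᵢ|y−yᵢ|, so x and y are optimised independently as 1-D weighted medians.
Total weight W = 436; half = 218.
x-coordinate, sorted with cumulative weight:
  x=0 (Brookfield, w=120) cum 120
  x=1 (Denby, w=20) cum 140
  x=3 (Elwood, w=175) cum 315  ← median
  x=11 (Ashton, w=110) cum 425
  x=20 (Calder, w=11) cum 436
⇒ x* = 3
y-coordinate, sorted with cumulative weight:
  y=1 (Ashton, w=110) cum 110
  y=5 (Elwood, w=175) cum 285  ← median
  y=14 (Calder, w=11) cum 296
  y=16 (Denby, w=20) cum 316
  y=20 (Brookfield, w=120) cum 436
⇒ y* = 5

(3, 5)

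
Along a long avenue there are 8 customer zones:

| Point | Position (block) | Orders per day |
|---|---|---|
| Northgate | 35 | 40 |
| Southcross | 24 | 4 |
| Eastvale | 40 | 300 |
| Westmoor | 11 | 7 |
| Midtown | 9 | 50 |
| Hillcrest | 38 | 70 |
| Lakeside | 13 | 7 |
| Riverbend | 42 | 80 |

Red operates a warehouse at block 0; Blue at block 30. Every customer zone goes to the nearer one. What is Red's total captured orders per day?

The indifferent point is the midpoint (0+30)/2 = 15; customer zones left of it (closer to Red at 0) go to Red, those right go to Blue.
  Midtown at 9 (w=50) → Red
  Westmoor at 11 (w=7) → Red
  Lakeside at 13 (w=7) → Red
  Southcross at 24 (w=4) → Blue
  Northgate at 35 (w=40) → Blue
  Hillcrest at 38 (w=70) → Blue
  Eastvale at 40 (w=300) → Blue
  Riverbend at 42 (w=80) → Blue
Red captures 64; Blue captures 494.

64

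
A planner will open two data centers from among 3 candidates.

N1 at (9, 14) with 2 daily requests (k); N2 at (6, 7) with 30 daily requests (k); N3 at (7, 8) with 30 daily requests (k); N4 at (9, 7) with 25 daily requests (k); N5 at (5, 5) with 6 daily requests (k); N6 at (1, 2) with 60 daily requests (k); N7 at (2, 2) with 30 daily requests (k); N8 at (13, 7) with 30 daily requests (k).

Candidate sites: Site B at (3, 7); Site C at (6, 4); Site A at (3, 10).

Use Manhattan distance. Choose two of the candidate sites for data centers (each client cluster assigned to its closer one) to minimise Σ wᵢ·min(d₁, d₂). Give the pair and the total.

{Site C, Site A}, total 1322

Evaluate every pair (each demand assigned to the nearer of the two):
  {Site C, Site A}: total = 1322
  {Site B, Site C}: total = 1328
  {Site B, Site A}: total = 1334
Best pair: {Site C, Site A} with total 1322.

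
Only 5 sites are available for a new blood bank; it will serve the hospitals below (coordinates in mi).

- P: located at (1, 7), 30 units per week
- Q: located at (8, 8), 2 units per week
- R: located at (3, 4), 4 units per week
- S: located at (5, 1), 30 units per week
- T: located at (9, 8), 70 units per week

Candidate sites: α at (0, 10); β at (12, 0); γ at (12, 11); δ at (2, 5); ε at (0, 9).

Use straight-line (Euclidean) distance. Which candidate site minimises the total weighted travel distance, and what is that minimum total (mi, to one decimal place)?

δ, total 769.3 mi

Total weighted distance at each candidate:
  α (0, 10): total = 1092.4
  β (12, 0): total = 1258.6
  γ (12, 11): total = 1069.9
  δ (2, 5): total = 769.3
  ε (0, 9): total = 1023.4
Minimum is at δ with total 769.3 mi.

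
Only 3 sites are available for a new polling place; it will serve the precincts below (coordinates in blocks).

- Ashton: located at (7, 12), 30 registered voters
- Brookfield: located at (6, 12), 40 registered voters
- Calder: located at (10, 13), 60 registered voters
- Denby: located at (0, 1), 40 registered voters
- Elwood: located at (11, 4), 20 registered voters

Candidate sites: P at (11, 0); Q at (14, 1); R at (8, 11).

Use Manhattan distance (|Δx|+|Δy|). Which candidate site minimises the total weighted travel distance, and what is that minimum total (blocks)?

Total weighted distance at each candidate:
  P (11, 0): total = 2560
  Q (14, 1): total = 2940
  R (8, 11): total = 1340
Minimum is at R with total 1340 blocks.

R, total 1340 blocks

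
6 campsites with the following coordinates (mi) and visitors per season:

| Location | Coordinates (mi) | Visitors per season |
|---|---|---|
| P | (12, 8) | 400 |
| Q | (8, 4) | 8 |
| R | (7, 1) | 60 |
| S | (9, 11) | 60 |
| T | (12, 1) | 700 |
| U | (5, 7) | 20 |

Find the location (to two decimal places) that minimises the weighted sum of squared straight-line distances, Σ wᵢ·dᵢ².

The minimiser of Σwᵢ‖p−pᵢ‖² is the weighted centroid p* = (Σwᵢpᵢ)/(Σwᵢ).
Σwᵢ = 1248.
Σwᵢxᵢ = 400·12 + 8·8 + 60·7 + 60·9 + 700·12 + 20·5 = 14324.
Σwᵢyᵢ = 400·8 + 8·4 + 60·1 + 60·11 + 700·1 + 20·7 = 4792.
x* = 14324/1248 = 11.48, y* = 4792/1248 = 3.84.

(11.48, 3.84)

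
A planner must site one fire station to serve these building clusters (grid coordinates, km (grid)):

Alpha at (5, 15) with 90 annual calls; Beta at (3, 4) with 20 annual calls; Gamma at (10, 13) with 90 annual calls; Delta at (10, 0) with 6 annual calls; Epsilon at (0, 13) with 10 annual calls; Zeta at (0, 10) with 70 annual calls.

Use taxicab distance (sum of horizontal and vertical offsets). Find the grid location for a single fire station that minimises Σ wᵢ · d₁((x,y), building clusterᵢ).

Manhattan distance separates: Σwᵢ(|x−xᵢ|+|y−yᵢ|) = Σwᵢ|x−xᵢ| + Σwᵢ|y−yᵢ|, so x and y are optimised independently as 1-D weighted medians.
Total weight W = 286; half = 143.
x-coordinate, sorted with cumulative weight:
  x=0 (Epsilon, w=10) cum 10
  x=0 (Zeta, w=70) cum 80
  x=3 (Beta, w=20) cum 100
  x=5 (Alpha, w=90) cum 190  ← median
  x=10 (Gamma, w=90) cum 280
  x=10 (Delta, w=6) cum 286
⇒ x* = 5
y-coordinate, sorted with cumulative weight:
  y=0 (Delta, w=6) cum 6
  y=4 (Beta, w=20) cum 26
  y=10 (Zeta, w=70) cum 96
  y=13 (Gamma, w=90) cum 186  ← median
  y=13 (Epsilon, w=10) cum 196
  y=15 (Alpha, w=90) cum 286
⇒ y* = 13

(5, 13)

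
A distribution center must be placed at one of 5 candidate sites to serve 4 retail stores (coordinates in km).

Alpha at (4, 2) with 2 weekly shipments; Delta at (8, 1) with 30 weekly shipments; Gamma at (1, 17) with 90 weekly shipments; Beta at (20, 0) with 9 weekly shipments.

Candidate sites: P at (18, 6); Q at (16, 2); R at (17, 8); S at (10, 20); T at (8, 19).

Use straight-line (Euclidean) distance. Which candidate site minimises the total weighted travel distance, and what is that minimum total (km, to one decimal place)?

Total weighted distance at each candidate:
  P (18, 6): total = 2243.8
  Q (16, 2): total = 2215.3
  R (17, 8): total = 2099.8
  S (10, 20): total = 1666.2
  T (8, 19): total = 1432.4
Minimum is at T with total 1432.4 km.

T, total 1432.4 km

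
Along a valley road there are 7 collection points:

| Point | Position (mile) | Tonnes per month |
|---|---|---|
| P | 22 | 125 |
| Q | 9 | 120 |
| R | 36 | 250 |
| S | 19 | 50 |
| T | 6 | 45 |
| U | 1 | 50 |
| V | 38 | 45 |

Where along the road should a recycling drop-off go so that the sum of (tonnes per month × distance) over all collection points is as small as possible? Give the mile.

x = 22

For a sum of weighted absolute distances on a line, the optimum is the weighted median (not the mean). Total weight W = 685; half-weight = 342.5.
Sort by position and accumulate weight:
  mile 1 (U, w=50) → cum 50
  mile 6 (T, w=45) → cum 95
  mile 9 (Q, w=120) → cum 215
  mile 19 (S, w=50) → cum 265
  mile 22 (P, w=125) → cum 390  ≥ 342.5 → median here
  mile 36 (R, w=250) → cum 640
  mile 38 (V, w=45) → cum 685
Optimal location: mile 22.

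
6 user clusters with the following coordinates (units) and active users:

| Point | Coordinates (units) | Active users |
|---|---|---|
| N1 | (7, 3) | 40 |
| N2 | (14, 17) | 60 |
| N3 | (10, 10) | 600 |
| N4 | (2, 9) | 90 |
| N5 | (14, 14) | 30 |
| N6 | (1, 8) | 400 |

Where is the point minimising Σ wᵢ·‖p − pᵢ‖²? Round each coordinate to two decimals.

The minimiser of Σwᵢ‖p−pᵢ‖² is the weighted centroid p* = (Σwᵢpᵢ)/(Σwᵢ).
Σwᵢ = 1220.
Σwᵢxᵢ = 40·7 + 60·14 + 600·10 + 90·2 + 30·14 + 400·1 = 8120.
Σwᵢyᵢ = 40·3 + 60·17 + 600·10 + 90·9 + 30·14 + 400·8 = 11570.
x* = 8120/1220 = 6.66, y* = 11570/1220 = 9.48.

(6.66, 9.48)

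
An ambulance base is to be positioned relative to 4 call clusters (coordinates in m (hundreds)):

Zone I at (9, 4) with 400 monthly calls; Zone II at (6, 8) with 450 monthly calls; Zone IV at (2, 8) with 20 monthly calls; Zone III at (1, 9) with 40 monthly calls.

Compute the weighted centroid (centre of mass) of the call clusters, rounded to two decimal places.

(7.01, 6.29)

The minimiser of Σwᵢ‖p−pᵢ‖² is the weighted centroid p* = (Σwᵢpᵢ)/(Σwᵢ).
Σwᵢ = 910.
Σwᵢxᵢ = 400·9 + 450·6 + 20·2 + 40·1 = 6380.
Σwᵢyᵢ = 400·4 + 450·8 + 20·8 + 40·9 = 5720.
x* = 6380/910 = 7.01, y* = 5720/910 = 6.29.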